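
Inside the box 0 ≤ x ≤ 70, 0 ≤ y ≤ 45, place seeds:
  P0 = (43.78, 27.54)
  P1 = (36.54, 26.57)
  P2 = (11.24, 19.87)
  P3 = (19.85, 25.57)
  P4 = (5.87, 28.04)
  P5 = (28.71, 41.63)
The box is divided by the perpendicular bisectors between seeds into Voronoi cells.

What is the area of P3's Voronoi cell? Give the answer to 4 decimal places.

1. box [0,70]×[0,45]: [(0, 0) (70, 0) (70, 45) (0, 45)]
2. ⊥bis P3·P0 via (31.815,26.555): [(0, 0) (34.0011, 0) (30.2965, 45) (0, 45)]  |A|=1446.697
3. ⊥bis P3·P1 via (28.195,26.07): [(0, 0) (29.757, 0) (27.0608, 45) (0, 45)]  |A|=1278.4005
4. ⊥bis P3·P2 via (15.545,22.72): [(29.6745, 1.377) (27.0608, 45) (0.7952, 45)]  |A|=572.8924
5. ⊥bis P3·P4 via (12.86,26.805): [(12.8559, 26.7819) (29.6745, 1.377) (27.0608, 45) (16.0747, 45)]  |A|=433.7105
6. ⊥bis P3·P5 via (24.28,33.6): [(14.9682, 38.7372) (12.8559, 26.7819) (29.6745, 1.377) (27.8622, 31.6237)]  |A|=315.9218
7. canonical 4-gon: [(14.9682, 38.7372) (12.8559, 26.7819) (29.6745, 1.377) (27.8622, 31.6237)]
8. shoelace: 315.9218

Area of P3's cell: 315.9218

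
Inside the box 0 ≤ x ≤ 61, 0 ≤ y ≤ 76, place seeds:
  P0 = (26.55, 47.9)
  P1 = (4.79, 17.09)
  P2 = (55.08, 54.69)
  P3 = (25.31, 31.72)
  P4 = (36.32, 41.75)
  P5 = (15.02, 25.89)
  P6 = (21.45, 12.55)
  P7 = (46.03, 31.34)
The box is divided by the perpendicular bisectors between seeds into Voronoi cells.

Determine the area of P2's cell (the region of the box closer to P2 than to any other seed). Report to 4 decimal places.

1. box [0,61]×[0,76]: [(0, 0) (61, 0) (61, 76) (0, 76)]
2. ⊥bis P2·P0 via (40.815,51.295): [(53.023, 0) (61, 0) (61, 76) (34.9353, 76)]  |A|=1293.585
3. ⊥bis P2·P1 via (29.935,35.89): [(51.2739, 7.3493) (56.7686, 0) (61, 0) (61, 76) (34.9353, 76)]  |A|=1279.821
4. ⊥bis P2·P3 via (40.195,43.205): [(43.8757, 38.4347) (61, 16.2409) (61, 76) (34.9353, 76)]  |A|=1001.2302
5. ⊥bis P2·P4 via (45.7,48.22): [(39.3589, 57.4131) (61, 26.0385) (61, 76) (34.9353, 76)]  |A|=782.8406
6. ⊥bis P2·P5 via (35.05,40.29): [(39.3589, 57.4131) (61, 26.0385) (61, 76) (34.9353, 76)]  |A|=782.8406
7. ⊥bis P2·P6 via (38.265,33.62): [(39.3589, 57.4131) (61, 26.0385) (61, 76) (34.9353, 76)]  |A|=782.8406
8. ⊥bis P2·P7 via (50.555,43.015): [(39.3589, 57.4131) (48.8287, 43.6841) (61, 38.9667) (61, 76) (34.9353, 76)]  |A|=704.1644
9. canonical 5-gon: [(39.3589, 57.4131) (48.8287, 43.6841) (61, 38.9667) (61, 76) (34.9353, 76)]
10. shoelace: 704.1644

Area of P2's cell: 704.1644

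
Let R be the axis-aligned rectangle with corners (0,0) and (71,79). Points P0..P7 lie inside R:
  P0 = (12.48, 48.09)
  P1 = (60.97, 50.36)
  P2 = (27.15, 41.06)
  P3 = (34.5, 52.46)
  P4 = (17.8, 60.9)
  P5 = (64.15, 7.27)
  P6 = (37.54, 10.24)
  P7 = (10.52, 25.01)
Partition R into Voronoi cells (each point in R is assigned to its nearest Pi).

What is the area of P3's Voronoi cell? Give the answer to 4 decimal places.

Area of P3's cell: 685.3043

1. box [0,71]×[0,79]: [(0, 0) (71, 0) (71, 79) (0, 79)]
2. ⊥bis P3·P0 via (23.49,50.275): [(33.4674, 0) (71, 0) (71, 79) (17.7894, 79)]  |A|=3584.3593
3. ⊥bis P3·P1 via (47.735,51.41): [(33.4674, 0) (43.6564, 0) (49.9239, 79) (17.7894, 79)]  |A|=1671.7787
4. ⊥bis P3·P2 via (30.825,46.76): [(23.2137, 51.6673) (46.5612, 36.6143) (49.9239, 79) (17.7894, 79)]  |A|=959.2705
5. ⊥bis P3·P4 via (26.15,56.68): [(23.5176, 51.4713) (46.5612, 36.6143) (49.9239, 79) (37.4303, 79)]  |A|=685.3043
6. ⊥bis P3·P5 via (49.325,29.865): [(23.5176, 51.4713) (46.5612, 36.6143) (49.9239, 79) (37.4303, 79)]  |A|=685.3043
7. ⊥bis P3·P6 via (36.02,31.35): [(23.5176, 51.4713) (46.5612, 36.6143) (49.9239, 79) (37.4303, 79)]  |A|=685.3043
8. ⊥bis P3·P7 via (22.51,38.735): [(23.5176, 51.4713) (46.5612, 36.6143) (49.9239, 79) (37.4303, 79)]  |A|=685.3043
9. canonical 4-gon: [(23.5176, 51.4713) (46.5612, 36.6143) (49.9239, 79) (37.4303, 79)]
10. shoelace: 685.3043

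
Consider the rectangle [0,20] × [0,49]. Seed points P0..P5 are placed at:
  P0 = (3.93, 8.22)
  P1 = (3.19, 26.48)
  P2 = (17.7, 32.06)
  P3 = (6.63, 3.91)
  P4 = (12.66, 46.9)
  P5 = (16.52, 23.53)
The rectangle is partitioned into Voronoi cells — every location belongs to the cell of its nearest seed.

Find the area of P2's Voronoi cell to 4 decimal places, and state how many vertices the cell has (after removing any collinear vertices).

Area of P2's cell: 121.8149 (4 vertices)

1. box [0,20]×[0,49]: [(0, 0) (20, 0) (20, 49) (0, 49)]
2. ⊥bis P2·P0 via (10.815,20.14): [(0, 26.3868) (20, 14.8347) (20, 49) (0, 49)]  |A|=567.7851
3. ⊥bis P2·P1 via (10.445,29.27): [(14.853, 17.8077) (20, 14.8347) (20, 49) (2.8576, 49)]  |A|=355.2806
4. ⊥bis P2·P3 via (12.165,17.985): [(14.853, 17.8077) (19.6249, 15.0514) (20, 14.9039) (20, 49) (2.8576, 49)]  |A|=355.2676
5. ⊥bis P2·P4 via (15.18,39.48): [(7.5192, 36.8782) (14.853, 17.8077) (19.6249, 15.0514) (20, 14.9039) (20, 41.117)]  |A|=202.1759
6. ⊥bis P2·P5 via (17.11,27.795): [(7.5192, 36.8782) (10.6696, 28.6859) (20, 27.3952) (20, 41.117)]  |A|=121.8149
7. canonical 4-gon: [(7.5192, 36.8782) (10.6696, 28.6859) (20, 27.3952) (20, 41.117)]
8. shoelace: 121.8149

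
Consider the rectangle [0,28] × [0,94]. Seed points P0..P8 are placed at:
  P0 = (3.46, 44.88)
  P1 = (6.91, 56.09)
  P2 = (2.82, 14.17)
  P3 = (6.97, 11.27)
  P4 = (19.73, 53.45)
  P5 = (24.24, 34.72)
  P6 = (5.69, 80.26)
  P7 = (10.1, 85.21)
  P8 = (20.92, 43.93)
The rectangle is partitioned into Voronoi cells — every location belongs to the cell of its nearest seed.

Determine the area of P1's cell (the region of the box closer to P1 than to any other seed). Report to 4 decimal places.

Area of P1's cell: 257.1549

1. box [0,28]×[0,94]: [(0, 0) (28, 0) (28, 94) (0, 94)]
2. ⊥bis P1·P0 via (5.185,50.485): [(0, 52.0807) (28, 43.4634) (28, 94) (0, 94)]  |A|=1294.3816
3. ⊥bis P1·P2 via (4.865,35.13): [(0, 52.0807) (28, 43.4634) (28, 94) (0, 94)]  |A|=1294.3816
4. ⊥bis P1·P3 via (6.94,33.68): [(0, 52.0807) (28, 43.4634) (28, 94) (0, 94)]  |A|=1294.3816
5. ⊥bis P1·P4 via (13.32,54.77): [(0, 52.0807) (12.0053, 48.386) (21.3986, 94) (0, 94)]  |A|=739.6651
6. ⊥bis P1·P5 via (15.575,45.405): [(0, 52.0807) (12.0053, 48.386) (21.3986, 94) (0, 94)]  |A|=739.6651
7. ⊥bis P1·P6 via (6.3,68.175): [(0, 67.857) (0, 52.0807) (12.0053, 48.386) (16.1832, 68.6739)]  |A|=257.1549
8. ⊥bis P1·P7 via (8.505,70.65): [(0, 67.857) (0, 52.0807) (12.0053, 48.386) (16.1832, 68.6739)]  |A|=257.1549
9. ⊥bis P1·P8 via (13.915,50.01): [(0, 67.857) (0, 52.0807) (12.0053, 48.386) (16.1832, 68.6739)]  |A|=257.1549
10. canonical 4-gon: [(0, 67.857) (0, 52.0807) (12.0053, 48.386) (16.1832, 68.6739)]
11. shoelace: 257.1549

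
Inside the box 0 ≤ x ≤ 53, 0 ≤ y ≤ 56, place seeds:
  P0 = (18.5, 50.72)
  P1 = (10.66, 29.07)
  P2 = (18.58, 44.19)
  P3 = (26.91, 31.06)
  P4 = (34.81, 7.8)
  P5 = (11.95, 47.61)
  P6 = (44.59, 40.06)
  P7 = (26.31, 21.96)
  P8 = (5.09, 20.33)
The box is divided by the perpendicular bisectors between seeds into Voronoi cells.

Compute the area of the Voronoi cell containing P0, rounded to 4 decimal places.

1. box [0,53]×[0,56]: [(0, 0) (53, 0) (53, 56) (0, 56)]
2. ⊥bis P0·P1 via (14.58,39.895): [(0, 45.1748) (53, 25.9822) (53, 56) (0, 56)]  |A|=1082.3409
3. ⊥bis P0·P2 via (18.54,47.455): [(0, 47.2279) (53, 47.8772) (53, 56) (0, 56)]  |A|=447.7165
4. ⊥bis P0·P3 via (22.705,40.89): [(0, 47.2279) (38.6272, 47.7011) (53, 53.8494) (53, 56) (0, 56)]  |A|=404.7981
5. ⊥bis P0·P4 via (26.655,29.26): [(0, 47.2279) (38.6272, 47.7011) (53, 53.8494) (53, 56) (0, 56)]  |A|=404.7981
6. ⊥bis P0·P5 via (15.225,49.165): [(16.0514, 47.4245) (38.6272, 47.7011) (53, 53.8494) (53, 56) (11.9797, 56)]  |A|=283.0298
7. ⊥bis P0·P6 via (31.545,45.39): [(16.0514, 47.4245) (32.4584, 47.6255) (35.8801, 56) (11.9797, 56)]  |A|=170.8351
8. ⊥bis P0·P7 via (22.405,36.34): [(16.0514, 47.4245) (32.4584, 47.6255) (35.8801, 56) (11.9797, 56)]  |A|=170.8351
9. ⊥bis P0·P8 via (11.795,35.525): [(16.0514, 47.4245) (32.4584, 47.6255) (35.8801, 56) (11.9797, 56)]  |A|=170.8351
10. canonical 4-gon: [(16.0514, 47.4245) (32.4584, 47.6255) (35.8801, 56) (11.9797, 56)]
11. shoelace: 170.8351

Area of P0's cell: 170.8351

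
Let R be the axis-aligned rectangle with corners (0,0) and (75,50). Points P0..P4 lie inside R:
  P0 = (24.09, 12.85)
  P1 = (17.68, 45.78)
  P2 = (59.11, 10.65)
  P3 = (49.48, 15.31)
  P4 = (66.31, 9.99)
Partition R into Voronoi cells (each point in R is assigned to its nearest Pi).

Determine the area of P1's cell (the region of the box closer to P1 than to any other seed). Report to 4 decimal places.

Area of P1's cell: 901.7956

1. box [0,75]×[0,50]: [(0, 0) (75, 0) (75, 50) (0, 50)]
2. ⊥bis P1·P0 via (20.885,29.315): [(0, 25.2496) (75, 39.8488) (75, 50) (0, 50)]  |A|=1308.8101
3. ⊥bis P1·P2 via (38.395,28.215): [(0, 25.2496) (42.9736, 33.6147) (56.8673, 50) (0, 50)]  |A|=997.701
4. ⊥bis P1·P3 via (33.58,30.545): [(0, 25.2496) (35.0419, 32.0707) (52.2213, 50) (0, 50)]  |A|=901.7956
5. ⊥bis P1·P4 via (41.995,27.885): [(0, 25.2496) (35.0419, 32.0707) (52.2213, 50) (0, 50)]  |A|=901.7956
6. canonical 4-gon: [(0, 25.2496) (35.0419, 32.0707) (52.2213, 50) (0, 50)]
7. shoelace: 901.7956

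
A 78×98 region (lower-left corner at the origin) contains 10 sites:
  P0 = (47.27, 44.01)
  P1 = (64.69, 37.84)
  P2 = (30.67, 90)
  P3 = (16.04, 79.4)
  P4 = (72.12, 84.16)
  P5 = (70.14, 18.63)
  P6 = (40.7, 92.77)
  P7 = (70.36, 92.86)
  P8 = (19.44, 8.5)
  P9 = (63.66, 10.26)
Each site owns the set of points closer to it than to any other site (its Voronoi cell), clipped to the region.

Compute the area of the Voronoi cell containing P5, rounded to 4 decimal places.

Area of P5's cell: 304.6028

1. box [0,78]×[0,98]: [(0, 0) (78, 0) (78, 98) (0, 98)]
2. ⊥bis P5·P0 via (58.705,31.32): [(23.9476, 0) (78, 0) (78, 48.7068)]  |A|=1316.3592
3. ⊥bis P5·P1 via (67.415,28.235): [(49.7058, 23.2108) (23.9476, 0) (78, 0) (78, 31.238)]  |A|=1069.2269
4. ⊥bis P5·P2 via (50.405,54.315): [(49.7058, 23.2108) (23.9476, 0) (78, 0) (78, 31.238)]  |A|=1069.2269
5. ⊥bis P5·P3 via (43.09,49.015): [(49.7058, 23.2108) (23.9476, 0) (78, 0) (78, 31.238)]  |A|=1069.2269
6. ⊥bis P5·P4 via (71.13,51.395): [(49.7058, 23.2108) (23.9476, 0) (78, 0) (78, 31.238)]  |A|=1069.2269
7. ⊥bis P5·P6 via (55.42,55.7): [(49.7058, 23.2108) (23.9476, 0) (78, 0) (78, 31.238)]  |A|=1069.2269
8. ⊥bis P5·P7 via (70.25,55.745): [(49.7058, 23.2108) (23.9476, 0) (78, 0) (78, 31.238)]  |A|=1069.2269
9. ⊥bis P5·P8 via (44.79,13.565): [(49.7058, 23.2108) (43.9068, 17.9853) (47.5003, 0) (78, 0) (78, 31.238)]  |A|=857.4255
10. ⊥bis P5·P9 via (66.9,14.445): [(54.0029, 24.4299) (78, 5.8515) (78, 31.238)]  |A|=304.6028
11. canonical 3-gon: [(54.0029, 24.4299) (78, 5.8515) (78, 31.238)]
12. shoelace: 304.6028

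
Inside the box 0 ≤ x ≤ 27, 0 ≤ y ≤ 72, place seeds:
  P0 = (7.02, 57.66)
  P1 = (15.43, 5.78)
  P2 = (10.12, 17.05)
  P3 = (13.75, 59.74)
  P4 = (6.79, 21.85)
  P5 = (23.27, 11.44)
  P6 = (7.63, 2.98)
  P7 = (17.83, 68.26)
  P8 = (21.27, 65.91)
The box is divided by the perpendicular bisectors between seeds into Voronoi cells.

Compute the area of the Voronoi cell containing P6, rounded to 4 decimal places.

Area of P6's cell: 120.1489

1. box [0,27]×[0,72]: [(0, 0) (27, 0) (27, 72) (0, 72)]
2. ⊥bis P6·P0 via (7.325,30.32): [(0, 30.2383) (0, 0) (27, 0) (27, 30.5395)]  |A|=820.5
3. ⊥bis P6·P1 via (11.53,4.38): [(2.2386, 30.2633) (0, 30.2383) (0, 0) (13.1023, 0)]  |A|=232.1046
4. ⊥bis P6·P2 via (8.875,10.015): [(9.5501, 9.8955) (0, 11.5856) (0, 0) (13.1023, 0)]  |A|=120.1489
5. ⊥bis P6·P3 via (10.69,31.36): [(9.5501, 9.8955) (0, 11.5856) (0, 0) (13.1023, 0)]  |A|=120.1489
6. ⊥bis P6·P4 via (7.21,12.415): [(9.5501, 9.8955) (0, 11.5856) (0, 0) (13.1023, 0)]  |A|=120.1489
7. ⊥bis P6·P5 via (15.45,7.21): [(9.5501, 9.8955) (0, 11.5856) (0, 0) (13.1023, 0)]  |A|=120.1489
8. ⊥bis P6·P7 via (12.73,35.62): [(9.5501, 9.8955) (0, 11.5856) (0, 0) (13.1023, 0)]  |A|=120.1489
9. ⊥bis P6·P8 via (14.45,34.445): [(9.5501, 9.8955) (0, 11.5856) (0, 0) (13.1023, 0)]  |A|=120.1489
10. canonical 4-gon: [(9.5501, 9.8955) (0, 11.5856) (0, 0) (13.1023, 0)]
11. shoelace: 120.1489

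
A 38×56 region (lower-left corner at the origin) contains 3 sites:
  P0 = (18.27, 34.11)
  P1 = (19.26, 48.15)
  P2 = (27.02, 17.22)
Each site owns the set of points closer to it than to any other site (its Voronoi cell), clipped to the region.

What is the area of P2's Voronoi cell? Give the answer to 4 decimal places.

Area of P2's cell: 903.5138

1. box [0,38]×[0,56]: [(0, 0) (38, 0) (38, 56) (0, 56)]
2. ⊥bis P2·P0 via (22.645,25.665): [(0, 13.9336) (0, 0) (38, 0) (38, 33.6198)]  |A|=903.5138
3. ⊥bis P2·P1 via (23.14,32.685): [(0, 13.9336) (0, 0) (38, 0) (38, 33.6198)]  |A|=903.5138
4. canonical 4-gon: [(0, 13.9336) (0, 0) (38, 0) (38, 33.6198)]
5. shoelace: 903.5138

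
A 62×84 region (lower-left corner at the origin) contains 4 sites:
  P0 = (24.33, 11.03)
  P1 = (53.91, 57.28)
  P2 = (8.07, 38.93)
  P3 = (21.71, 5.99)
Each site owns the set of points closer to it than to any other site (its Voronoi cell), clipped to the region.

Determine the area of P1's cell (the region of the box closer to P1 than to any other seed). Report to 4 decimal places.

1. box [0,62]×[0,84]: [(0, 0) (62, 0) (62, 84) (0, 84)]
2. ⊥bis P1·P0 via (39.12,34.155): [(0, 59.1749) (62, 19.5217) (62, 84) (0, 84)]  |A|=2768.4061
3. ⊥bis P1·P2 via (30.99,48.105): [(35.6982, 36.3435) (62, 19.5217) (62, 84) (16.621, 84)]  |A|=1929.2496
4. ⊥bis P1·P3 via (37.81,31.635): [(35.6982, 36.3435) (62, 19.5217) (62, 84) (16.621, 84)]  |A|=1929.2496
5. canonical 4-gon: [(35.6982, 36.3435) (62, 19.5217) (62, 84) (16.621, 84)]
6. shoelace: 1929.2496

Area of P1's cell: 1929.2496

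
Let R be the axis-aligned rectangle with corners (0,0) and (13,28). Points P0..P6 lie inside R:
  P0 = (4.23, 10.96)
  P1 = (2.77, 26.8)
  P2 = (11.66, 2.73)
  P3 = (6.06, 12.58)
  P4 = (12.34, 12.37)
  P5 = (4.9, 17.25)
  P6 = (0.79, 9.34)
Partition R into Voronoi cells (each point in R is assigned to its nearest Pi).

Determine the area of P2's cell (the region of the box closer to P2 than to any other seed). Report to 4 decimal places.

1. box [0,13]×[0,28]: [(0, 0) (13, 0) (13, 28) (0, 28)]
2. ⊥bis P2·P0 via (7.945,6.845): [(0.363, 0) (13, 0) (13, 11.4086)]  |A|=72.0855
3. ⊥bis P2·P1 via (7.215,14.765): [(0.363, 0) (13, 0) (13, 11.4086)]  |A|=72.0855
4. ⊥bis P2·P3 via (8.86,7.655): [(8.812, 7.6277) (0.363, 0) (13, 0) (13, 10.0087)]  |A|=69.154
5. ⊥bis P2·P4 via (12,7.55): [(9.0423, 7.7586) (8.812, 7.6277) (0.363, 0) (13, 0) (13, 7.4795)]  |A|=64.149
6. ⊥bis P2·P5 via (8.28,9.99): [(9.0423, 7.7586) (8.812, 7.6277) (0.363, 0) (13, 0) (13, 7.4795)]  |A|=64.149
7. ⊥bis P2·P6 via (6.225,6.035): [(9.0423, 7.7586) (8.812, 7.6277) (5.2235, 4.388) (2.5551, 0) (13, 0) (13, 7.4795)]  |A|=59.3394
8. canonical 6-gon: [(9.0423, 7.7586) (8.812, 7.6277) (5.2235, 4.388) (2.5551, 0) (13, 0) (13, 7.4795)]
9. shoelace: 59.3394

Area of P2's cell: 59.3394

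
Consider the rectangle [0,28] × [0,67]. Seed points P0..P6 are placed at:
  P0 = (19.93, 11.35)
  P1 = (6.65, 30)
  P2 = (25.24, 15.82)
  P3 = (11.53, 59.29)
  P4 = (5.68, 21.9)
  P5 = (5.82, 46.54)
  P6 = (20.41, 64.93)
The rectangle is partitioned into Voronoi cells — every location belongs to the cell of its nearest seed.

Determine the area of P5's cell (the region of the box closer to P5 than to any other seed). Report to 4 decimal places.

Area of P5's cell: 332.2141

1. box [0,28]×[0,67]: [(0, 0) (28, 0) (28, 67) (0, 67)]
2. ⊥bis P5·P0 via (12.875,28.945): [(0, 23.7826) (28, 35.0096) (28, 67) (0, 67)]  |A|=1052.9096
3. ⊥bis P5·P1 via (6.235,38.27): [(0, 37.9571) (28, 39.3622) (28, 67) (0, 67)]  |A|=793.5296
4. ⊥bis P5·P2 via (15.53,31.18): [(0, 37.9571) (28, 39.3622) (28, 67) (0, 67)]  |A|=793.5296
5. ⊥bis P5·P3 via (8.675,52.915): [(0, 56.8) (0, 37.9571) (28, 39.3622) (28, 44.2604)]  |A|=332.3762
6. ⊥bis P5·P4 via (5.75,34.22): [(0, 56.8) (0, 37.9571) (28, 39.3622) (28, 44.2604)]  |A|=332.3762
7. ⊥bis P5·P6 via (13.115,55.735): [(27.0314, 44.6942) (0, 56.8) (0, 37.9571) (28, 39.3622) (28, 43.9257)]  |A|=332.2141
8. canonical 5-gon: [(27.0314, 44.6942) (0, 56.8) (0, 37.9571) (28, 39.3622) (28, 43.9257)]
9. shoelace: 332.2141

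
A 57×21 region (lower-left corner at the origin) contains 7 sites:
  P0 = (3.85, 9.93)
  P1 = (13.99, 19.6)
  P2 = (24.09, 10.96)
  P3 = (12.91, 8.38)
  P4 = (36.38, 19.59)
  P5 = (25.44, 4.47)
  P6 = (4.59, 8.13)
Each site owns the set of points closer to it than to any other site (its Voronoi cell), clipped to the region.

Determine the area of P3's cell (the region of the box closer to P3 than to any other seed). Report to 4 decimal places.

1. box [0,57]×[0,21]: [(0, 0) (57, 0) (57, 21) (0, 21)]
2. ⊥bis P3·P0 via (8.38,9.155): [(6.8137, 0) (57, 0) (57, 21) (10.4065, 21)]  |A|=1016.1878
3. ⊥bis P3·P1 via (13.45,13.99): [(9.2759, 14.3918) (6.8137, 0) (57, 0) (57, 9.798)]  |A|=594.9356
4. ⊥bis P3·P2 via (18.5,9.67): [(17.5952, 13.591) (9.2759, 14.3918) (6.8137, 0) (20.7315, 0)]  |A|=155.4285
5. ⊥bis P3·P4 via (24.645,13.985): [(17.5952, 13.591) (9.2759, 14.3918) (6.8137, 0) (20.7315, 0)]  |A|=155.4285
6. ⊥bis P3·P5 via (19.175,6.425): [(19.2175, 6.561) (17.5952, 13.591) (9.2759, 14.3918) (6.8137, 0) (17.1701, 0)]  |A|=143.745
7. ⊥bis P3·P6 via (8.75,8.255): [(19.2175, 6.561) (17.5952, 13.591) (9.2759, 14.3918) (8.6717, 10.8602) (8.998, 0) (17.1701, 0)]  |A|=131.8841
8. canonical 6-gon: [(19.2175, 6.561) (17.5952, 13.591) (9.2759, 14.3918) (8.6717, 10.8602) (8.998, 0) (17.1701, 0)]
9. shoelace: 131.8841

Area of P3's cell: 131.8841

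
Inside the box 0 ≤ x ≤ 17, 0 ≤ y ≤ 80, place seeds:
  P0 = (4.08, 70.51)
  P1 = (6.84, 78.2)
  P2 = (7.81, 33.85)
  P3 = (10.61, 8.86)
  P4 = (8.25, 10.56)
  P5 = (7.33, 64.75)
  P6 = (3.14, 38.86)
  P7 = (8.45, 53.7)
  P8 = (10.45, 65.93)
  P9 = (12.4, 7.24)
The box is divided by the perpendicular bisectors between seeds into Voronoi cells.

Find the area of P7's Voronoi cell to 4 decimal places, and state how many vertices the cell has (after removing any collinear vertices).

1. box [0,17]×[0,80]: [(0, 0) (17, 0) (17, 80) (0, 80)]
2. ⊥bis P7·P0 via (6.265,62.105): [(0, 60.4763) (0, 0) (17, 0) (17, 64.8957)]  |A|=1065.6623
3. ⊥bis P7·P1 via (7.645,65.95): [(0, 60.4763) (0, 0) (17, 0) (17, 64.8957)]  |A|=1065.6623
4. ⊥bis P7·P2 via (8.13,43.775): [(0, 60.4763) (0, 44.0371) (17, 43.489) (17, 64.8957)]  |A|=321.6901
5. ⊥bis P7·P3 via (9.53,31.28): [(0, 60.4763) (0, 44.0371) (17, 43.489) (17, 64.8957)]  |A|=321.6901
6. ⊥bis P7·P4 via (8.35,32.13): [(0, 60.4763) (0, 44.0371) (17, 43.489) (17, 64.8957)]  |A|=321.6901
7. ⊥bis P7·P5 via (7.89,59.225): [(0, 58.4253) (0, 44.0371) (17, 43.489) (17, 60.1484)]  |A|=263.9039
8. ⊥bis P7·P6 via (5.795,46.28): [(0, 58.4253) (0, 48.3535) (13.2578, 43.6097) (17, 43.489) (17, 60.1484)]  |A|=235.2906
9. ⊥bis P7·P8 via (9.45,59.815): [(11.0804, 59.5484) (0, 58.4253) (0, 48.3535) (13.2578, 43.6097) (17, 43.489) (17, 58.5803)]  |A|=230.6496
10. ⊥bis P7·P9 via (10.425,30.47): [(11.0804, 59.5484) (0, 58.4253) (0, 48.3535) (13.2578, 43.6097) (17, 43.489) (17, 58.5803)]  |A|=230.6496
11. canonical 6-gon: [(11.0804, 59.5484) (0, 58.4253) (0, 48.3535) (13.2578, 43.6097) (17, 43.489) (17, 58.5803)]
12. shoelace: 230.6496

Area of P7's cell: 230.6496 (6 vertices)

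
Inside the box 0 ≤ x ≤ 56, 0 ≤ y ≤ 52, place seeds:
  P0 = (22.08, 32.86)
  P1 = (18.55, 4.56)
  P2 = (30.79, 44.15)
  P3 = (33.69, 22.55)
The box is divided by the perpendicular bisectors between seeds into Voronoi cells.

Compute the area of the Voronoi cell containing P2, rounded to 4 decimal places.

Area of P2's cell: 614.3410

1. box [0,56]×[0,52]: [(0, 0) (56, 0) (56, 52) (0, 52)]
2. ⊥bis P2·P0 via (26.435,38.505): [(56, 15.6962) (56, 52) (8.9426, 52)]  |A|=854.1803
3. ⊥bis P2·P1 via (24.67,24.355): [(56, 15.6962) (56, 52) (8.9426, 52)]  |A|=854.1803
4. ⊥bis P2·P3 via (32.24,33.35): [(32.987, 33.4503) (56, 36.54) (56, 52) (8.9426, 52)]  |A|=614.341
5. canonical 4-gon: [(32.987, 33.4503) (56, 36.54) (56, 52) (8.9426, 52)]
6. shoelace: 614.341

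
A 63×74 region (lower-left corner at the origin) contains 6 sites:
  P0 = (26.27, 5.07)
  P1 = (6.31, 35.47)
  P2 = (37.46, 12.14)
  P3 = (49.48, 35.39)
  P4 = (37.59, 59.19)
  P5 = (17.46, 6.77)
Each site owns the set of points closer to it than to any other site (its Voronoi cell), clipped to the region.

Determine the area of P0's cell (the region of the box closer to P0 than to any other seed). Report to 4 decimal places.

Area of P0's cell: 166.6309

1. box [0,63]×[0,74]: [(0, 0) (63, 0) (63, 74) (0, 74)]
2. ⊥bis P0·P1 via (16.29,20.27): [(0, 9.5743) (0, 0) (63, 0) (63, 50.9388)]  |A|=1906.1636
3. ⊥bis P0·P2 via (31.865,8.605): [(22.0892, 24.0776) (0, 9.5743) (0, 0) (37.3018, 0)]  |A|=554.8133
4. ⊥bis P0·P3 via (37.875,20.23): [(22.0892, 24.0776) (0, 9.5743) (0, 0) (37.3018, 0)]  |A|=554.8133
5. ⊥bis P0·P4 via (31.93,32.13): [(22.0892, 24.0776) (0, 9.5743) (0, 0) (37.3018, 0)]  |A|=554.8133
6. ⊥bis P0·P5 via (21.865,5.92): [(24.6015, 20.1013) (20.7227, 0) (37.3018, 0)]  |A|=166.6309
7. canonical 3-gon: [(24.6015, 20.1013) (20.7227, 0) (37.3018, 0)]
8. shoelace: 166.6309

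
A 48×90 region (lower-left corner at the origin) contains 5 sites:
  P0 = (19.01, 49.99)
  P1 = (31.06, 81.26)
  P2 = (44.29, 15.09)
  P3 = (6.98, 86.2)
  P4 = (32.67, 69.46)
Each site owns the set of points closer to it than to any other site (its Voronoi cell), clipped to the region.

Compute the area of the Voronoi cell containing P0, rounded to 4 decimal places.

1. box [0,48]×[0,90]: [(0, 0) (48, 0) (48, 90) (0, 90)]
2. ⊥bis P0·P1 via (25.035,65.625): [(0, 75.2723) (0, 0) (48, 0) (48, 56.7754)]  |A|=3169.1444
3. ⊥bis P0·P2 via (31.65,32.54): [(0, 75.2723) (0, 9.6142) (48, 44.3832) (48, 56.7754)]  |A|=1873.2076
4. ⊥bis P0·P3 via (12.995,68.095): [(16.0186, 69.0995) (0, 63.7777) (0, 9.6142) (48, 44.3832) (48, 56.7754)]  |A|=1781.1439
5. ⊥bis P0·P4 via (25.84,59.725): [(13.616, 68.3013) (0, 63.7777) (0, 9.6142) (47.8559, 44.2788)]  |A|=1537.0105
6. canonical 4-gon: [(13.616, 68.3013) (0, 63.7777) (0, 9.6142) (47.8559, 44.2788)]
7. shoelace: 1537.0105

Area of P0's cell: 1537.0105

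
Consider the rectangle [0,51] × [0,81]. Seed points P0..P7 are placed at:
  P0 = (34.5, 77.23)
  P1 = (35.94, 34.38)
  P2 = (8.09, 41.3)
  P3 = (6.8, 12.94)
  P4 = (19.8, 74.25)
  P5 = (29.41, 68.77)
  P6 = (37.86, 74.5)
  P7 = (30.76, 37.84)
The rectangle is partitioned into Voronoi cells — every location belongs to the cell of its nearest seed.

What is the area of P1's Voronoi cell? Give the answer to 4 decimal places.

Area of P1's cell: 970.1348

1. box [0,51]×[0,81]: [(0, 0) (51, 0) (51, 81) (0, 81)]
2. ⊥bis P1·P0 via (35.22,55.805): [(0, 54.6214) (0, 0) (51, 0) (51, 56.3353)]  |A|=2829.396
3. ⊥bis P1·P2 via (22.015,37.84): [(26.4052, 55.5088) (12.6127, 0) (51, 0) (51, 56.3353)]  |A|=1758.1916
4. ⊥bis P1·P3 via (21.37,23.66): [(26.4052, 55.5088) (19.2183, 26.5845) (38.778, 0) (51, 0) (51, 56.3353)]  |A|=1410.3962
5. ⊥bis P1·P4 via (27.87,54.315): [(31.2185, 55.6705) (25.9116, 53.5222) (19.2183, 26.5845) (38.778, 0) (51, 0) (51, 56.3353)]  |A|=1405.6552
6. ⊥bis P1·P5 via (32.675,51.575): [(25.0689, 50.1308) (19.2183, 26.5845) (38.778, 0) (51, 0) (51, 55.0546)]  |A|=1328.2075
7. ⊥bis P1·P6 via (36.9,54.44): [(45.5766, 54.0248) (25.0689, 50.1308) (19.2183, 26.5845) (38.778, 0) (51, 0) (51, 53.7652)]  |A|=1324.7112
8. ⊥bis P1·P7 via (33.35,36.11): [(45.5766, 54.0248) (45.2784, 53.9681) (23.2905, 21.0498) (38.778, 0) (51, 0) (51, 53.7652)]  |A|=970.1348
9. canonical 6-gon: [(45.5766, 54.0248) (45.2784, 53.9681) (23.2905, 21.0498) (38.778, 0) (51, 0) (51, 53.7652)]
10. shoelace: 970.1348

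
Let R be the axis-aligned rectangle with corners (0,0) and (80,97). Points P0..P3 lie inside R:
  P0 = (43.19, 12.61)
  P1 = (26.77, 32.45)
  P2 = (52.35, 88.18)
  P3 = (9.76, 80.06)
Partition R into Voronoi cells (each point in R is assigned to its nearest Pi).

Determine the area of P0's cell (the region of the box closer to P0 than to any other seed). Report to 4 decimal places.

Area of P0's cell: 2066.4437

1. box [0,80]×[0,97]: [(0, 0) (80, 0) (80, 97) (0, 97)]
2. ⊥bis P0·P1 via (34.98,22.53): [(7.7574, 0) (80, 0) (80, 59.7895)]  |A|=2159.6745
3. ⊥bis P0·P2 via (47.77,50.395): [(65.9816, 48.1875) (7.7574, 0) (80, 0) (80, 46.4883)]  |A|=2066.4437
4. ⊥bis P0·P3 via (26.475,46.335): [(65.9816, 48.1875) (7.7574, 0) (80, 0) (80, 46.4883)]  |A|=2066.4437
5. canonical 4-gon: [(65.9816, 48.1875) (7.7574, 0) (80, 0) (80, 46.4883)]
6. shoelace: 2066.4437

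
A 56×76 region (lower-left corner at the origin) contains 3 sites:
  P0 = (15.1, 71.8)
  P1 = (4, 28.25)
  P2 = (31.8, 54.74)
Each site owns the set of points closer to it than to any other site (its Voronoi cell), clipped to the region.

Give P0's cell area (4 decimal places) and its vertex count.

1. box [0,56]×[0,76]: [(0, 0) (56, 0) (56, 76) (0, 76)]
2. ⊥bis P0·P1 via (9.55,50.025): [(0, 52.4591) (56, 38.1858) (56, 76) (0, 76)]  |A|=1717.9414
3. ⊥bis P0·P2 via (23.45,63.27): [(0, 52.4591) (9.8432, 49.9503) (36.4544, 76) (0, 76)]  |A|=590.672
4. canonical 4-gon: [(0, 52.4591) (9.8432, 49.9503) (36.4544, 76) (0, 76)]
5. shoelace: 590.672

Area of P0's cell: 590.6720 (4 vertices)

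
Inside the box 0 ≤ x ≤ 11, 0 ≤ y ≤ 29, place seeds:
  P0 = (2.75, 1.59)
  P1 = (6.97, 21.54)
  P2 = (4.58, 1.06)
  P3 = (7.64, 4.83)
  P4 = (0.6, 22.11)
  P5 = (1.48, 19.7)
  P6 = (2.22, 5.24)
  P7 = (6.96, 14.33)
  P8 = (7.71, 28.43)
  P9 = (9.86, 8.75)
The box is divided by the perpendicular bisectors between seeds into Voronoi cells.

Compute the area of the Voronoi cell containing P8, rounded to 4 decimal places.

1. box [0,11]×[0,29]: [(0, 0) (11, 0) (11, 29) (0, 29)]
2. ⊥bis P8·P0 via (5.23,15.01): [(0, 15.9765) (11, 13.9437) (11, 29) (0, 29)]  |A|=154.4389
3. ⊥bis P8·P1 via (7.34,24.985): [(0, 25.7733) (11, 24.5919) (11, 29) (0, 29)]  |A|=41.9912
4. ⊥bis P8·P2 via (6.145,14.745): [(0, 25.7733) (11, 24.5919) (11, 29) (0, 29)]  |A|=41.9912
5. ⊥bis P8·P3 via (7.675,16.63): [(0, 25.7733) (11, 24.5919) (11, 29) (0, 29)]  |A|=41.9912
6. ⊥bis P8·P4 via (4.155,25.27): [(4.0989, 25.3331) (11, 24.5919) (11, 29) (0.8394, 29)]  |A|=33.8392
7. ⊥bis P8·P5 via (4.595,24.065): [(4.0989, 25.3331) (11, 24.5919) (11, 29) (0.8394, 29)]  |A|=33.8392
8. ⊥bis P8·P6 via (4.965,16.835): [(4.0989, 25.3331) (11, 24.5919) (11, 29) (0.8394, 29)]  |A|=33.8392
9. ⊥bis P8·P7 via (7.335,21.38): [(4.0989, 25.3331) (11, 24.5919) (11, 29) (0.8394, 29)]  |A|=33.8392
10. ⊥bis P8·P9 via (8.785,18.59): [(4.0989, 25.3331) (11, 24.5919) (11, 29) (0.8394, 29)]  |A|=33.8392
11. canonical 4-gon: [(4.0989, 25.3331) (11, 24.5919) (11, 29) (0.8394, 29)]
12. shoelace: 33.8392

Area of P8's cell: 33.8392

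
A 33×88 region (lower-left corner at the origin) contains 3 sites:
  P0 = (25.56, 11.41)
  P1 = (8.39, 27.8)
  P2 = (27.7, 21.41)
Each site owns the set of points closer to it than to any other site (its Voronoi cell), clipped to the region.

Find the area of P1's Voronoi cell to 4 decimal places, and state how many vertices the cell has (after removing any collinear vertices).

1. box [0,33]×[0,88]: [(0, 0) (33, 0) (33, 88) (0, 88)]
2. ⊥bis P1·P0 via (16.975,19.605): [(0, 1.8222) (33, 36.3926) (33, 88) (0, 88)]  |A|=2273.456
3. ⊥bis P1·P2 via (18.045,24.605): [(0, 1.8222) (16.0802, 18.6677) (33, 69.7977) (33, 88) (0, 88)]  |A|=1990.8534
4. canonical 5-gon: [(0, 1.8222) (16.0802, 18.6677) (33, 69.7977) (33, 88) (0, 88)]
5. shoelace: 1990.8534

Area of P1's cell: 1990.8534 (5 vertices)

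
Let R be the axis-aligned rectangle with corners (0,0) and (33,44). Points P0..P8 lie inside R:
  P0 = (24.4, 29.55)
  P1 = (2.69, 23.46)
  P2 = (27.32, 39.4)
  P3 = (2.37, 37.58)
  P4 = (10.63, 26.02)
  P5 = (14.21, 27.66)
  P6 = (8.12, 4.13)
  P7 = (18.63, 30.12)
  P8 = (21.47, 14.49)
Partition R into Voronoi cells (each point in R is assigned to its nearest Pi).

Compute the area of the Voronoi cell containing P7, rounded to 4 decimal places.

Area of P7's cell: 104.0763

1. box [0,33]×[0,44]: [(0, 0) (33, 0) (33, 44) (0, 44)]
2. ⊥bis P7·P0 via (21.515,29.835): [(0, 0) (18.5677, 0) (22.9143, 44) (0, 44)]  |A|=912.6042
3. ⊥bis P7·P1 via (10.66,26.79): [(19.196, 6.36) (22.9143, 44) (3.4694, 44)]  |A|=365.9535
4. ⊥bis P7·P2 via (22.975,34.76): [(19.196, 6.36) (22.084, 35.5944) (13.1077, 44) (3.4694, 44)]  |A|=324.738
5. ⊥bis P7·P3 via (10.5,33.85): [(9.0399, 30.6675) (19.196, 6.36) (22.084, 35.5944) (14.541, 42.6578)]  |A|=248.2023
6. ⊥bis P7·P4 via (14.63,28.07): [(11.0516, 35.0523) (20.2562, 17.0921) (22.084, 35.5944) (14.541, 42.6578)]  |A|=142.5742
7. ⊥bis P7·P5 via (16.42,28.89): [(11.9276, 36.9617) (20.6677, 21.258) (22.084, 35.5944) (14.541, 42.6578)]  |A|=104.4836
8. ⊥bis P7·P6 via (13.375,17.125): [(11.9276, 36.9617) (20.6677, 21.258) (22.084, 35.5944) (14.541, 42.6578)]  |A|=104.4836
9. ⊥bis P7·P8 via (20.05,22.305): [(11.9276, 36.9617) (20.0817, 22.3108) (20.7843, 22.4384) (22.084, 35.5944) (14.541, 42.6578)]  |A|=104.0763
10. canonical 5-gon: [(11.9276, 36.9617) (20.0817, 22.3108) (20.7843, 22.4384) (22.084, 35.5944) (14.541, 42.6578)]
11. shoelace: 104.0763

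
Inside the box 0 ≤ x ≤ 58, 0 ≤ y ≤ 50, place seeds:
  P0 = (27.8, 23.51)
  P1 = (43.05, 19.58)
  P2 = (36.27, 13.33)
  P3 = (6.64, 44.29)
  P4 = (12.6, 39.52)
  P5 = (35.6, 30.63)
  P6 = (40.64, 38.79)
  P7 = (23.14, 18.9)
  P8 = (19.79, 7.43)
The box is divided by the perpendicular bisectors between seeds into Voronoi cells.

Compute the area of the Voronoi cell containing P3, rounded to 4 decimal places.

1. box [0,58]×[0,50]: [(0, 0) (58, 0) (58, 50) (0, 50)]
2. ⊥bis P3·P0 via (17.22,33.9): [(0, 16.3651) (33.0309, 50) (0, 50)]  |A|=555.495
3. ⊥bis P3·P1 via (24.845,31.935): [(0, 16.3651) (33.0309, 50) (0, 50)]  |A|=555.495
4. ⊥bis P3·P2 via (21.455,28.81): [(0, 16.3651) (33.0309, 50) (0, 50)]  |A|=555.495
5. ⊥bis P3·P4 via (9.62,41.905): [(0, 29.885) (16.0987, 50) (0, 50)]  |A|=161.9125
6. ⊥bis P3·P5 via (21.12,37.46): [(0, 29.885) (16.0987, 50) (0, 50)]  |A|=161.9125
7. ⊥bis P3·P6 via (23.64,41.54): [(0, 29.885) (16.0987, 50) (0, 50)]  |A|=161.9125
8. ⊥bis P3·P7 via (14.89,31.595): [(0, 29.885) (16.0987, 50) (0, 50)]  |A|=161.9125
9. ⊥bis P3·P8 via (13.215,25.86): [(0, 29.885) (16.0987, 50) (0, 50)]  |A|=161.9125
10. canonical 3-gon: [(0, 29.885) (16.0987, 50) (0, 50)]
11. shoelace: 161.9125

Area of P3's cell: 161.9125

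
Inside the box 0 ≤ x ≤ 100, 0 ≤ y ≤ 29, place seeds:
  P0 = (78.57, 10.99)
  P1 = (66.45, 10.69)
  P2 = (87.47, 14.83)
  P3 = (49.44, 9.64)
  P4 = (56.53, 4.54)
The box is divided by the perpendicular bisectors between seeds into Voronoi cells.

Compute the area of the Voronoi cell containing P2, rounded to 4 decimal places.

Area of P2's cell: 512.3147

1. box [0,100]×[0,29]: [(0, 0) (100, 0) (100, 29) (0, 29)]
2. ⊥bis P2·P0 via (83.02,12.91): [(88.5902, 0) (100, 0) (100, 29) (76.0778, 29)]  |A|=512.3147
3. ⊥bis P2·P1 via (76.96,12.76): [(88.5902, 0) (100, 0) (100, 29) (76.0778, 29)]  |A|=512.3147
4. ⊥bis P2·P3 via (68.455,12.235): [(88.5902, 0) (100, 0) (100, 29) (76.0778, 29)]  |A|=512.3147
5. ⊥bis P2·P4 via (72,9.685): [(88.5902, 0) (100, 0) (100, 29) (76.0778, 29)]  |A|=512.3147
6. canonical 4-gon: [(88.5902, 0) (100, 0) (100, 29) (76.0778, 29)]
7. shoelace: 512.3147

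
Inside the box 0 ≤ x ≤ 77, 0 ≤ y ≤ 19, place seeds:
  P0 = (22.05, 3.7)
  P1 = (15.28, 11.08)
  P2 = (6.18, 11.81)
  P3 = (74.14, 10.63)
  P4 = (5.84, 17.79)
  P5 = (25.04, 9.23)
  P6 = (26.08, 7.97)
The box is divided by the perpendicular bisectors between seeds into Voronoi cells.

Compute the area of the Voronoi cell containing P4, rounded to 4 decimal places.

1. box [0,77]×[0,19]: [(0, 0) (77, 0) (77, 19) (0, 19)]
2. ⊥bis P4·P0 via (13.945,10.745): [(0, 0) (4.6053, 0) (21.1204, 19) (0, 19)]  |A|=244.3937
3. ⊥bis P4·P1 via (10.56,14.435): [(0, 0) (0.2995, 0) (13.8048, 19) (0, 19)]  |A|=133.9914
4. ⊥bis P4·P2 via (6.01,14.8): [(0, 14.4583) (11.022, 15.085) (13.8048, 19) (0, 19)]  |A|=52.0525
5. ⊥bis P4·P3 via (39.99,14.21): [(0, 14.4583) (11.022, 15.085) (13.8048, 19) (0, 19)]  |A|=52.0525
6. ⊥bis P4·P5 via (15.44,13.51): [(0, 14.4583) (11.022, 15.085) (13.8048, 19) (0, 19)]  |A|=52.0525
7. ⊥bis P4·P6 via (15.96,12.88): [(0, 14.4583) (11.022, 15.085) (13.8048, 19) (0, 19)]  |A|=52.0525
8. canonical 4-gon: [(0, 14.4583) (11.022, 15.085) (13.8048, 19) (0, 19)]
9. shoelace: 52.0525

Area of P4's cell: 52.0525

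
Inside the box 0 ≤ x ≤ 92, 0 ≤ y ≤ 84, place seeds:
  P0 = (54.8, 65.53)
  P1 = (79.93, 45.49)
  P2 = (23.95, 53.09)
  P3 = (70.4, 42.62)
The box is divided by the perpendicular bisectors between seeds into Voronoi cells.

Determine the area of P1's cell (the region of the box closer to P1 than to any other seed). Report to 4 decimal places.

Area of P1's cell: 1031.6221

1. box [0,92]×[0,84]: [(0, 0) (92, 0) (92, 84) (0, 84)]
2. ⊥bis P1·P0 via (67.365,55.51): [(23.0984, 0) (92, 0) (92, 84) (90.0844, 84)]  |A|=2974.3218
3. ⊥bis P1·P2 via (51.94,49.29): [(49.7929, 33.4747) (45.2483, 0) (92, 0) (92, 84) (90.0844, 84)]  |A|=2603.5916
4. ⊥bis P1·P3 via (75.165,44.055): [(70.5228, 59.4698) (88.4324, 0) (92, 0) (92, 84) (90.0844, 84)]  |A|=1031.6221
5. canonical 5-gon: [(70.5228, 59.4698) (88.4324, 0) (92, 0) (92, 84) (90.0844, 84)]
6. shoelace: 1031.6221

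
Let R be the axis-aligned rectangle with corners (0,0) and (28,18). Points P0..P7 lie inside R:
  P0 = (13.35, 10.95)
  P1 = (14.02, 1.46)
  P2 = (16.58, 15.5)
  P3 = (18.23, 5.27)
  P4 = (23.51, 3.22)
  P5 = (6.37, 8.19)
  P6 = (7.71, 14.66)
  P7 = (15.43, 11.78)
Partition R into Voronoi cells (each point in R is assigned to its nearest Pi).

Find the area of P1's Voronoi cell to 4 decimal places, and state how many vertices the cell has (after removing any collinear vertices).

Area of P1's cell: 47.4780 (4 vertices)

1. box [0,28]×[0,18]: [(0, 0) (28, 0) (28, 18) (0, 18)]
2. ⊥bis P1·P0 via (13.685,6.205): [(0, 5.2388) (0, 0) (28, 0) (28, 7.2156)]  |A|=174.3627
3. ⊥bis P1·P2 via (15.3,8.48): [(23.8436, 6.9222) (0, 5.2388) (0, 0) (28, 0) (28, 6.1643)]  |A|=172.1778
4. ⊥bis P1·P3 via (16.125,3.365): [(13.5627, 6.1964) (0, 5.2388) (0, 0) (19.1703, 0)]  |A|=94.9192
5. ⊥bis P1·P4 via (18.765,2.34): [(13.5627, 6.1964) (0, 5.2388) (0, 0) (19.1703, 0)]  |A|=94.9192
6. ⊥bis P1·P5 via (10.195,4.825): [(13.5627, 6.1964) (11.2583, 6.0337) (5.9503, 0) (19.1703, 0)]  |A|=47.478
7. ⊥bis P1·P6 via (10.865,8.06): [(13.5627, 6.1964) (11.2583, 6.0337) (5.9503, 0) (19.1703, 0)]  |A|=47.478
8. ⊥bis P1·P7 via (14.725,6.62): [(13.5627, 6.1964) (11.2583, 6.0337) (5.9503, 0) (19.1703, 0)]  |A|=47.478
9. canonical 4-gon: [(13.5627, 6.1964) (11.2583, 6.0337) (5.9503, 0) (19.1703, 0)]
10. shoelace: 47.478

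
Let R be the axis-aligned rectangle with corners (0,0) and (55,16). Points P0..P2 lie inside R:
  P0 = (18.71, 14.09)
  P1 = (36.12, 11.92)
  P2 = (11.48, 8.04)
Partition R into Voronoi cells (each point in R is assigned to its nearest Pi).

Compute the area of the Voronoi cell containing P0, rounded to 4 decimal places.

1. box [0,55]×[0,16]: [(0, 0) (55, 0) (55, 16) (0, 16)]
2. ⊥bis P0·P1 via (27.415,13.005): [(0, 0) (25.794, 0) (27.7883, 16) (0, 16)]  |A|=428.6587
3. ⊥bis P0·P2 via (15.095,11.065): [(24.3541, 0) (25.794, 0) (27.7883, 16) (10.9654, 16)]  |A|=146.1025
4. canonical 4-gon: [(24.3541, 0) (25.794, 0) (27.7883, 16) (10.9654, 16)]
5. shoelace: 146.1025

Area of P0's cell: 146.1025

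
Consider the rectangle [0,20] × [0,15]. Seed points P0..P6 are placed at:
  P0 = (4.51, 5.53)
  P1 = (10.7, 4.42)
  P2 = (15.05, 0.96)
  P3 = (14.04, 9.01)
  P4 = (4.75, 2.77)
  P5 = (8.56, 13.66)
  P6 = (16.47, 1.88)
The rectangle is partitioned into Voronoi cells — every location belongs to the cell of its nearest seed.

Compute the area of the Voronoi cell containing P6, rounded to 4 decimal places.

1. box [0,20]×[0,15]: [(0, 0) (20, 0) (20, 15) (0, 15)]
2. ⊥bis P6·P0 via (10.49,3.705): [(9.3593, 0) (20, 0) (20, 15) (13.9371, 15)]  |A|=125.2774
3. ⊥bis P6·P1 via (13.585,3.15): [(12.1983, 0) (20, 0) (20, 15) (18.8015, 15)]  |A|=67.5014
4. ⊥bis P6·P2 via (15.76,1.42): [(14.0115, 4.1188) (16.68, 0) (20, 0) (20, 15) (18.8015, 15)]  |A|=58.2719
5. ⊥bis P6·P3 via (15.255,5.445): [(14.4788, 5.1805) (14.0115, 4.1188) (16.68, 0) (20, 0) (20, 7.0622)]  |A|=30.4743
6. ⊥bis P6·P4 via (10.61,2.325): [(14.4788, 5.1805) (14.0115, 4.1188) (16.68, 0) (20, 0) (20, 7.0622)]  |A|=30.4743
7. ⊥bis P6·P5 via (12.515,7.77): [(14.4788, 5.1805) (14.0115, 4.1188) (16.68, 0) (20, 0) (20, 7.0622)]  |A|=30.4743
8. canonical 5-gon: [(14.4788, 5.1805) (14.0115, 4.1188) (16.68, 0) (20, 0) (20, 7.0622)]
9. shoelace: 30.4743

Area of P6's cell: 30.4743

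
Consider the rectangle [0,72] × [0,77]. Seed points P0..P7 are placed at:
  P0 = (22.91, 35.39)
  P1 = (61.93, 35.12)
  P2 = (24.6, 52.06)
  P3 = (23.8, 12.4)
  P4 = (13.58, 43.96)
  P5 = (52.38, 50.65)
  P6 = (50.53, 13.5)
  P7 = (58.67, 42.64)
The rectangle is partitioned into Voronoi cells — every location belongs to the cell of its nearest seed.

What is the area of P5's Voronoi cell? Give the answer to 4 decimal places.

1. box [0,72]×[0,77]: [(0, 0) (72, 0) (72, 77) (0, 77)]
2. ⊥bis P5·P0 via (37.645,43.02): [(59.9214, 0) (72, 0) (72, 77) (20.0497, 77)]  |A|=2465.1148
3. ⊥bis P5·P1 via (57.155,42.885): [(42.4101, 33.8178) (72, 52.0138) (72, 77) (20.0497, 77)]  |A|=1491.3367
4. ⊥bis P5·P2 via (38.49,51.355): [(38.0293, 42.2779) (42.4101, 33.8178) (72, 52.0138) (72, 77) (39.7916, 77)]  |A|=1148.595
5. ⊥bis P5·P3 via (38.09,31.525): [(38.0293, 42.2779) (42.4101, 33.8178) (72, 52.0138) (72, 77) (39.7916, 77)]  |A|=1148.595
6. ⊥bis P5·P4 via (32.98,47.305): [(38.0293, 42.2779) (42.4101, 33.8178) (72, 52.0138) (72, 77) (39.7916, 77)]  |A|=1148.595
7. ⊥bis P5·P6 via (51.455,32.075): [(38.0293, 42.2779) (42.4101, 33.8178) (72, 52.0138) (72, 77) (39.7916, 77)]  |A|=1148.595
8. ⊥bis P5·P7 via (55.525,46.645): [(38.0293, 42.2779) (41.4793, 35.6153) (72, 59.5823) (72, 77) (39.7916, 77)]  |A|=998.0331
9. canonical 5-gon: [(38.0293, 42.2779) (41.4793, 35.6153) (72, 59.5823) (72, 77) (39.7916, 77)]
10. shoelace: 998.0331

Area of P5's cell: 998.0331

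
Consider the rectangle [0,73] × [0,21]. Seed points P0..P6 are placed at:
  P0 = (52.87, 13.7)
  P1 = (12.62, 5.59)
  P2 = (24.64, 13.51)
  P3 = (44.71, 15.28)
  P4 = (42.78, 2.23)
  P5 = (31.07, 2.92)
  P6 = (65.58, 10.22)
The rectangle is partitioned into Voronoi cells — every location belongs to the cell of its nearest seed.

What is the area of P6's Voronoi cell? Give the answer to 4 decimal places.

1. box [0,73]×[0,21]: [(0, 0) (73, 0) (73, 21) (0, 21)]
2. ⊥bis P6·P0 via (59.225,11.96): [(55.9504, 0) (73, 0) (73, 21) (61.7002, 21)]  |A|=297.6697
3. ⊥bis P6·P1 via (39.1,7.905): [(55.9504, 0) (73, 0) (73, 21) (61.7002, 21)]  |A|=297.6697
4. ⊥bis P6·P2 via (45.11,11.865): [(55.9504, 0) (73, 0) (73, 21) (61.7002, 21)]  |A|=297.6697
5. ⊥bis P6·P3 via (55.145,12.75): [(55.9504, 0) (73, 0) (73, 21) (61.7002, 21)]  |A|=297.6697
6. ⊥bis P6·P4 via (54.18,6.225): [(56.1307, 0.6586) (56.3615, 0) (73, 0) (73, 21) (61.7002, 21)]  |A|=297.5343
7. ⊥bis P6·P5 via (48.325,6.57): [(56.1307, 0.6586) (56.3615, 0) (73, 0) (73, 21) (61.7002, 21)]  |A|=297.5343
8. canonical 5-gon: [(56.1307, 0.6586) (56.3615, 0) (73, 0) (73, 21) (61.7002, 21)]
9. shoelace: 297.5343

Area of P6's cell: 297.5343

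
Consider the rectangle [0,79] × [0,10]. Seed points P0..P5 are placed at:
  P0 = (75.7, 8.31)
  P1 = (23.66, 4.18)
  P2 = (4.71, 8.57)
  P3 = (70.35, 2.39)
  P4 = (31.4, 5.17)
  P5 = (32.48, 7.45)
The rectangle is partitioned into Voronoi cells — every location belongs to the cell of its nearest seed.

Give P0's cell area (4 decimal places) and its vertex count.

1. box [0,79]×[0,10]: [(0, 0) (79, 0) (79, 10) (0, 10)]
2. ⊥bis P0·P1 via (49.68,6.245): [(50.1756, 0) (79, 0) (79, 10) (49.382, 10)]  |A|=292.2119
3. ⊥bis P0·P2 via (40.205,8.44): [(50.1756, 0) (79, 0) (79, 10) (49.382, 10)]  |A|=292.2119
4. ⊥bis P0·P3 via (73.025,5.35): [(78.945, 0) (79, 0) (79, 10) (67.8796, 10)]  |A|=55.8771
5. ⊥bis P0·P4 via (53.55,6.74): [(78.945, 0) (79, 0) (79, 10) (67.8796, 10)]  |A|=55.8771
6. ⊥bis P0·P5 via (54.09,7.88): [(78.945, 0) (79, 0) (79, 10) (67.8796, 10)]  |A|=55.8771
7. canonical 4-gon: [(78.945, 0) (79, 0) (79, 10) (67.8796, 10)]
8. shoelace: 55.8771

Area of P0's cell: 55.8771 (4 vertices)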